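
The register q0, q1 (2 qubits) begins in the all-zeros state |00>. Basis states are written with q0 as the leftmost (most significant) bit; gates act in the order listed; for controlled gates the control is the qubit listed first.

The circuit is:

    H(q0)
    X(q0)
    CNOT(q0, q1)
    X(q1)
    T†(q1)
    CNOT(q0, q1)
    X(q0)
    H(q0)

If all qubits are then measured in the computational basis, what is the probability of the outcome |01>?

The probability of measuring |01> is sqrt(2)/4 + 1/2.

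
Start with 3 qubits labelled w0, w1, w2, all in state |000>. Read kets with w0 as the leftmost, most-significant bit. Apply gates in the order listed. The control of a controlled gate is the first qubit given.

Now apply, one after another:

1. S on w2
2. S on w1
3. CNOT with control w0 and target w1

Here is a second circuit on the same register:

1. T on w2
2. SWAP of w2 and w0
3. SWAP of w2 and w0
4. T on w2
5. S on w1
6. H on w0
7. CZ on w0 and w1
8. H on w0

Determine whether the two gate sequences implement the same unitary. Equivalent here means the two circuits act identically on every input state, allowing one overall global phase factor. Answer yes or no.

No: there is an input state on which the two circuits produce genuinely different outputs (not merely differing by a phase).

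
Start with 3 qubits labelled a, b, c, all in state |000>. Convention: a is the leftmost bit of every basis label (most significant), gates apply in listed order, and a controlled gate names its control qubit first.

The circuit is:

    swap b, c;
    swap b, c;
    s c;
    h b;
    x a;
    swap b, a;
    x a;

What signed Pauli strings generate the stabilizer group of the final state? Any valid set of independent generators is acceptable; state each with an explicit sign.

One valid set of independent stabilizer generators is +XII, -IZI, +IIZ (any independent generating set of the same group is equally correct).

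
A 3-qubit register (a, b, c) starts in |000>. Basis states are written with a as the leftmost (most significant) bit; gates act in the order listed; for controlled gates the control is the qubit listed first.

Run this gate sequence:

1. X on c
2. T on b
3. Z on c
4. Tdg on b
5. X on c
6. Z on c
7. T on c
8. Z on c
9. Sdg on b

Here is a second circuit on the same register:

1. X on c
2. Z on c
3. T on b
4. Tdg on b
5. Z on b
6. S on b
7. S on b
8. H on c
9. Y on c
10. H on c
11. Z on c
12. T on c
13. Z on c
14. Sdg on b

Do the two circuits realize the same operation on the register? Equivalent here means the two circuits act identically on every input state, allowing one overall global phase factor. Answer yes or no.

No — the two circuits implement different unitaries, even allowing a global phase.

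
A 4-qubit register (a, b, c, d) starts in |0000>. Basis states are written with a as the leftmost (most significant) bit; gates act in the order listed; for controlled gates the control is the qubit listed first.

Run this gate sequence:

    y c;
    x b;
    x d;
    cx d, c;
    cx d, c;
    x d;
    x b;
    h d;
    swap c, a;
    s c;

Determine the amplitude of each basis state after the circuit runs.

The final amplitudes are sqrt(2)*I/2 on |1000>, sqrt(2)*I/2 on |1001>, and 0 on every other basis state. Key observation: gates 2-7 undo each other exactly, leaving only the rest of the circuit to track.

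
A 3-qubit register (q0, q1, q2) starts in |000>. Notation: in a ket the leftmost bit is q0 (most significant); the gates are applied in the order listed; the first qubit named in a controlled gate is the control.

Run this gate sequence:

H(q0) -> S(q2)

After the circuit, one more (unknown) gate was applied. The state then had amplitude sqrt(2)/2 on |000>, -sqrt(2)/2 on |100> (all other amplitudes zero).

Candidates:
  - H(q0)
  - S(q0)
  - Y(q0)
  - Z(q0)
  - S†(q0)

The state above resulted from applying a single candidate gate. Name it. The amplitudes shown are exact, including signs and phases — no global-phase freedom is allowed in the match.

It was Z(q0) that produced the state shown.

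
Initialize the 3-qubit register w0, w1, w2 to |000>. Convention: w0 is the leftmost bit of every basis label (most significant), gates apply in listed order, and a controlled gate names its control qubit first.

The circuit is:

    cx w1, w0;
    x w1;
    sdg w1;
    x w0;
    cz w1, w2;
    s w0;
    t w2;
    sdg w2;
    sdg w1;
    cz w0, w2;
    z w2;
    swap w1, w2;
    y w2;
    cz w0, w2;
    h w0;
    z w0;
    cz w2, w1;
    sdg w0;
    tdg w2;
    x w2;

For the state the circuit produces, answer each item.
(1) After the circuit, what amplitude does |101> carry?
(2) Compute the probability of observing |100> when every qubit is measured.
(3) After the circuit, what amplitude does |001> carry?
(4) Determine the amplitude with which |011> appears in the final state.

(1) The amplitude on |101> is sqrt(2)*I/2.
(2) Outcome |100> occurs with probability 0.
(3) |001> carries amplitude -sqrt(2)/2 in the final state.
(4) The final state's coefficient on |011> equals 0.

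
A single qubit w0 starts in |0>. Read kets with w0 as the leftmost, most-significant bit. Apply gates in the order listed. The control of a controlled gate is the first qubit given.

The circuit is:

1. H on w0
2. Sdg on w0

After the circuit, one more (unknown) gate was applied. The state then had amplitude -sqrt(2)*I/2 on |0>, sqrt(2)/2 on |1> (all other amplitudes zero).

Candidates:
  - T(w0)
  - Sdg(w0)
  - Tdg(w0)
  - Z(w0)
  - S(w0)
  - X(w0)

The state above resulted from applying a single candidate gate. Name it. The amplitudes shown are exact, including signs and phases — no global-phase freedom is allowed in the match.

The applied gate was X(w0).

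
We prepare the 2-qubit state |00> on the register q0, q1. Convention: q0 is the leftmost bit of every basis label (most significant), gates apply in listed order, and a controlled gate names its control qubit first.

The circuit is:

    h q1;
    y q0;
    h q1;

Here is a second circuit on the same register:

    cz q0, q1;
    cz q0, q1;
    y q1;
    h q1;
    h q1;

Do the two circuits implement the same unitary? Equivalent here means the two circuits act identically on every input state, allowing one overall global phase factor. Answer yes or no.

No, they are not equivalent — no single phase factor reconciles the two unitaries.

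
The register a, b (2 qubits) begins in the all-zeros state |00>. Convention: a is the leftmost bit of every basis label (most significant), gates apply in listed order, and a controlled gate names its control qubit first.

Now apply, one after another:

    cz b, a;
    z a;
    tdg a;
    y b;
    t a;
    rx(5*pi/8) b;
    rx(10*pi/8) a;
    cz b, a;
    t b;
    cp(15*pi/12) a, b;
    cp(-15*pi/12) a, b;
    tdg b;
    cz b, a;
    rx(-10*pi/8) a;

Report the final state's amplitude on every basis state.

After the circuit, the state carries amplitude sin(5*pi/16) on |00>, I*cos(5*pi/16) on |01>, 0 on |10>, 0 on |11>.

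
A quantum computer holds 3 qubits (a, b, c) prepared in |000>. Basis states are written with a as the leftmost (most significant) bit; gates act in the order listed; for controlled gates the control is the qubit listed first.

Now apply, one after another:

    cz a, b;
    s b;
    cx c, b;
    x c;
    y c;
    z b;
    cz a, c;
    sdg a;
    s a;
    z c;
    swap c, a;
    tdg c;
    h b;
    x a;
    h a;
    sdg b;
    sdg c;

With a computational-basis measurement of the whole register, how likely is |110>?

The probability of measuring |110> is 1/4.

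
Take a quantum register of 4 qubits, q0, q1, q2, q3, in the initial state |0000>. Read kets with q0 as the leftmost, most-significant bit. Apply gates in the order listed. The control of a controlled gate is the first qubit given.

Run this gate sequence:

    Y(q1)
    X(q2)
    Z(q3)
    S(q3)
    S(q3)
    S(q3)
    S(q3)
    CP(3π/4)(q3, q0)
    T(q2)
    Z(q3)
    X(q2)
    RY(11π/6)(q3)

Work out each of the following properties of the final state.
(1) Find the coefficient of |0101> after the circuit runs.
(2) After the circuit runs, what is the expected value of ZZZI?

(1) The final state's coefficient on |0101> equals (-sqrt(2) + sqrt(6))*exp(3*I*pi/4)/4. Key observation: the block from step 4 through step 7 cancels to the identity and can be dropped.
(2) The observable ZZZI averages to -1.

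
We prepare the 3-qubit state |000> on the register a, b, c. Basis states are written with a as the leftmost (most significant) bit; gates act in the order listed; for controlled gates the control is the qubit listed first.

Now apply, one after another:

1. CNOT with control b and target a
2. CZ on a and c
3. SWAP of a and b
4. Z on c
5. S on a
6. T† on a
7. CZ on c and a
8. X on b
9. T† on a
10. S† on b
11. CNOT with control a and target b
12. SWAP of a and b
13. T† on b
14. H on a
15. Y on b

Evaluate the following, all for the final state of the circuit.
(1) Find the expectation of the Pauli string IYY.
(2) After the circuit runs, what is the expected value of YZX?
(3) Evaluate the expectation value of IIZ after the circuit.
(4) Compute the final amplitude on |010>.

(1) In the final state, IYY has expectation 0.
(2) The expectation value of YZX is 0.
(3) The observable IIZ averages to 1.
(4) The amplitude on |010> is sqrt(2)/2.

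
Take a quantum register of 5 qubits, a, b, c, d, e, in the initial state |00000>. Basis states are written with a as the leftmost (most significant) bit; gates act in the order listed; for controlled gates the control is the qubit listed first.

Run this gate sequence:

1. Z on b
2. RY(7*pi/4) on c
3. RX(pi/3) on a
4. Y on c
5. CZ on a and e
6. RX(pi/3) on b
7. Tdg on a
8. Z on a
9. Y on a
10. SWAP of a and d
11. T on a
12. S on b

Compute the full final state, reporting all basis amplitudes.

The final amplitudes are -sqrt(6 - 3*sqrt(2))*exp(I*pi/4)/8 on |00000>, 3*sqrt(2 - sqrt(2))/8 on |00010>, -sqrt(3*sqrt(2) + 6)*exp(I*pi/4)/8 on |00100>, 3*sqrt(sqrt(2) + 2)/8 on |00110>, -sqrt(2 - sqrt(2))*exp(I*pi/4)/8 on |01000>, sqrt(6 - 3*sqrt(2))/8 on |01010>, -sqrt(sqrt(2) + 2)*exp(I*pi/4)/8 on |01100>, sqrt(3*sqrt(2) + 6)/8 on |01110>, and 0 on every other basis state.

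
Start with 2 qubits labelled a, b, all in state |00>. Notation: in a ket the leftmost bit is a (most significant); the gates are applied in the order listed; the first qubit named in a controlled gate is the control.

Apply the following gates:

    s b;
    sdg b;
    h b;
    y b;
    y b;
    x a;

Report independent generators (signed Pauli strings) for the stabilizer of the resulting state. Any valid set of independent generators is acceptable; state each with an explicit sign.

One valid set of independent stabilizer generators is +IX, -ZI (any independent generating set of the same group is equally correct).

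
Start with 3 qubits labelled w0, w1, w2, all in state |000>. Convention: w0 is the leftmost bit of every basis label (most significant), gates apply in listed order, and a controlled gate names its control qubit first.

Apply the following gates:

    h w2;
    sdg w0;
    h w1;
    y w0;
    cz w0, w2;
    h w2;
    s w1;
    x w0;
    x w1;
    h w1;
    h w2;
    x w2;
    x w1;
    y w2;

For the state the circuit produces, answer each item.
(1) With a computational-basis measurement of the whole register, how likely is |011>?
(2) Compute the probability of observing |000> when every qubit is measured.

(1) The probability of measuring |011> is 1/4.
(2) A full measurement returns |000> with probability 1/4.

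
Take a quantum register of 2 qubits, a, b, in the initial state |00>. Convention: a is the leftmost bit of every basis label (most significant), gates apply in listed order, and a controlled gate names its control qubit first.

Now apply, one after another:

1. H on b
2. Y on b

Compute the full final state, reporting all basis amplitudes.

The resulting statevector has amplitude -sqrt(2)*I/2 on |00>, sqrt(2)*I/2 on |01>, 0 on |10>, 0 on |11>.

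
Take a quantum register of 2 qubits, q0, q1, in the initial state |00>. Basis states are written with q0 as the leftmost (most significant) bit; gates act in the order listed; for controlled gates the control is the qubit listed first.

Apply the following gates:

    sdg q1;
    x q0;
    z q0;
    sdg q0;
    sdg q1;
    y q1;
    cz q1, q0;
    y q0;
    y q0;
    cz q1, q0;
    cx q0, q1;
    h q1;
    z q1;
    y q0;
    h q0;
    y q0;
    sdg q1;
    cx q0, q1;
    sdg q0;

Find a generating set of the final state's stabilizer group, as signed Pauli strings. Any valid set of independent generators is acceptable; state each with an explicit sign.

One valid set of independent stabilizer generators is -XZ, +ZY (any independent generating set of the same group is equally correct). Key observation: gates 7-10 undo each other exactly, leaving only the rest of the circuit to track.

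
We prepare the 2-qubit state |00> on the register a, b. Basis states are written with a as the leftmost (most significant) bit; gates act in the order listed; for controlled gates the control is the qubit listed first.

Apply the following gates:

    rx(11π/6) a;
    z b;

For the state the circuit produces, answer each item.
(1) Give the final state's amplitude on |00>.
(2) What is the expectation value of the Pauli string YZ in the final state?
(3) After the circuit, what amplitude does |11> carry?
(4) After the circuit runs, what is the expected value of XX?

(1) The final state's coefficient on |00> equals -sqrt(6)/4 - sqrt(2)/4.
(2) The expectation value of YZ is 1/2.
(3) |11> carries amplitude 0 in the final state.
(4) In the final state, XX has expectation 0.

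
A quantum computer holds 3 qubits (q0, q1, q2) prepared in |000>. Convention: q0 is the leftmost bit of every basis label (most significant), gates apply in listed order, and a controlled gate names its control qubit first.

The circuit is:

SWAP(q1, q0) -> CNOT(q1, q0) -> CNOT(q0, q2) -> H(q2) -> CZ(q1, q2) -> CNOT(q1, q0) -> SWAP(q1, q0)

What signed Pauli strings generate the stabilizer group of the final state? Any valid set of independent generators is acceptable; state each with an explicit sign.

The final state is stabilized by the group generated by +IIX, +ZII, +IZI; other independent generating sets are equally valid.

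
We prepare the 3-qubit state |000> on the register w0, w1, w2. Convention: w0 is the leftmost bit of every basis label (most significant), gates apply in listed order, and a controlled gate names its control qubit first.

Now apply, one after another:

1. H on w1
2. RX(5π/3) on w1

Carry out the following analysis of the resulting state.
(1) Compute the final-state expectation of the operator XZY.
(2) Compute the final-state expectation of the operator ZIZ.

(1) In the final state, XZY has expectation 0.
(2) The expectation value of ZIZ is 1.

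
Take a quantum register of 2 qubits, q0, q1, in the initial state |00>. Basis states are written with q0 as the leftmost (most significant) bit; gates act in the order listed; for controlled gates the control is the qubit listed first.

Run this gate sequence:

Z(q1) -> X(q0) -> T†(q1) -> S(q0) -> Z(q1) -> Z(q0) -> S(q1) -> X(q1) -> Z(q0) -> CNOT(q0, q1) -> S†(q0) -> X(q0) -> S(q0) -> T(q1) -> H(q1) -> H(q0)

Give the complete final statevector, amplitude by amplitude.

After the circuit, the state carries amplitude 1/2 on |00>, 1/2 on |01>, 1/2 on |10>, 1/2 on |11>.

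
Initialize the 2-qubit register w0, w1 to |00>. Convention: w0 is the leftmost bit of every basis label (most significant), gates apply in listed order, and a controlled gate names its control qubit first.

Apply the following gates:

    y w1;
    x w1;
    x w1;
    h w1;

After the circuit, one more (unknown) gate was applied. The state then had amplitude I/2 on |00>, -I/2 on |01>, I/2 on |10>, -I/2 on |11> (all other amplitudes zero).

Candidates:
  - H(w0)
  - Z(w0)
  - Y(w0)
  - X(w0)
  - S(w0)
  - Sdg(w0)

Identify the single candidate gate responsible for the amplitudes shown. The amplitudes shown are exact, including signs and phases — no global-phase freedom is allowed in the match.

The applied gate was H(w0). Key observation: the block from step 2 through step 3 cancels to the identity and can be dropped.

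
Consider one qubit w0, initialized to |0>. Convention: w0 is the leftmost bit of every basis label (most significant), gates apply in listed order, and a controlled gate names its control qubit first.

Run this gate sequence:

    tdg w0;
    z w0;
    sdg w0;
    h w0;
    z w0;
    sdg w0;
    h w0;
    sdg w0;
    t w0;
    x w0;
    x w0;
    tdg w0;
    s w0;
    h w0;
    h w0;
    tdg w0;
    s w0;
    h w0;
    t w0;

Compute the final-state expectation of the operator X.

In the final state, X has expectation -1/2. Key observation: gates 7-14 undo each other exactly, leaving only the rest of the circuit to track.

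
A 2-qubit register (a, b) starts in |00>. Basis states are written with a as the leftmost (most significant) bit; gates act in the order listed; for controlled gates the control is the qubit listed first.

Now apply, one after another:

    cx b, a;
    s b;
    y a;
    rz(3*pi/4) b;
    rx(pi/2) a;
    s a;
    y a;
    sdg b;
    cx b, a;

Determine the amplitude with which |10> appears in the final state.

The amplitude on |10> is sqrt(2)*exp(I*pi/8)/2.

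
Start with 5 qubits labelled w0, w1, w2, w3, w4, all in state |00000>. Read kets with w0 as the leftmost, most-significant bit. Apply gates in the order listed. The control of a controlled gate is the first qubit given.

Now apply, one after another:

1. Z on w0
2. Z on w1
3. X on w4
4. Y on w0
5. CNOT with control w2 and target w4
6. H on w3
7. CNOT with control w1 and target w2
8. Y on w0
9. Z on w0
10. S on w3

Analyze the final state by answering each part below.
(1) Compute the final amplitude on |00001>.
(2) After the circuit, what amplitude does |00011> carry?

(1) The final state's coefficient on |00001> equals sqrt(2)/2.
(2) The final state's coefficient on |00011> equals sqrt(2)*I/2.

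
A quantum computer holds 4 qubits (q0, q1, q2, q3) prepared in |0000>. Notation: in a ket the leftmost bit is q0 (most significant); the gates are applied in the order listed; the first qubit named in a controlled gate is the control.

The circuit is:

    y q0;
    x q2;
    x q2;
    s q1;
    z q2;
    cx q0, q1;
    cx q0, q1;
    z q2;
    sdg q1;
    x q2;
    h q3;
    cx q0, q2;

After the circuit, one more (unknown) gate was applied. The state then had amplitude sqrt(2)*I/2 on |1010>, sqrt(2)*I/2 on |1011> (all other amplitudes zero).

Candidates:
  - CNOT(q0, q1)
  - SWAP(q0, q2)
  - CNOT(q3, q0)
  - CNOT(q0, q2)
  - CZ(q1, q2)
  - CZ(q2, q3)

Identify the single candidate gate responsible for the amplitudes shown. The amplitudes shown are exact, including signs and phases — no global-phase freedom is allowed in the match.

It was CNOT(q0, q2) that produced the state shown. Key observation: the block from step 3 through step 10 cancels to the identity and can be dropped.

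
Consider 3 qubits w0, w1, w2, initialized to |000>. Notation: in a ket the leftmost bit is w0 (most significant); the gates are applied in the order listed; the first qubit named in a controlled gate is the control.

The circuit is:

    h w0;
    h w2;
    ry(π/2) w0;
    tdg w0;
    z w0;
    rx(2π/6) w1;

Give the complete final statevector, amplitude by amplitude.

The final amplitudes are 0 on |000>, 0 on |001>, 0 on |010>, 0 on |011>, sqrt(6)*exp(3*I*pi/4)/4 on |100>, sqrt(6)*exp(3*I*pi/4)/4 on |101>, sqrt(2)*exp(I*pi/4)/4 on |110>, sqrt(2)*exp(I*pi/4)/4 on |111>.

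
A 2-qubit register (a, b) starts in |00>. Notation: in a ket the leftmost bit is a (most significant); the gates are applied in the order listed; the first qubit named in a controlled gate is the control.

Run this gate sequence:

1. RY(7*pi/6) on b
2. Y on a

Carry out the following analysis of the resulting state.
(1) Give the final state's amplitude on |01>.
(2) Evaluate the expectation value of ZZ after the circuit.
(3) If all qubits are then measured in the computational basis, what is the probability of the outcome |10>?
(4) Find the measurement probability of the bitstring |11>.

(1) |01> carries amplitude 0 in the final state.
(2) The observable ZZ averages to sqrt(3)/2.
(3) The probability of measuring |10> is 1/2 - sqrt(3)/4.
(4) The probability of measuring |11> is sqrt(3)/4 + 1/2.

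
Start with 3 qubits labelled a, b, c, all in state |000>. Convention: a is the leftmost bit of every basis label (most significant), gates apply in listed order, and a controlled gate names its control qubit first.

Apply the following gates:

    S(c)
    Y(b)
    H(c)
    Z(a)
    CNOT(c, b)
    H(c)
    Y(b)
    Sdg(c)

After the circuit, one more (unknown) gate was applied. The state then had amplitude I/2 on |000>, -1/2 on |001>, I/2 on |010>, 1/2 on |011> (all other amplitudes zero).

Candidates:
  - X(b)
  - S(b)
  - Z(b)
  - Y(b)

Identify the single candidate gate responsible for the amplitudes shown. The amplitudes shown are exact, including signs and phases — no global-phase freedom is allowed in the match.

It was Y(b) that produced the state shown.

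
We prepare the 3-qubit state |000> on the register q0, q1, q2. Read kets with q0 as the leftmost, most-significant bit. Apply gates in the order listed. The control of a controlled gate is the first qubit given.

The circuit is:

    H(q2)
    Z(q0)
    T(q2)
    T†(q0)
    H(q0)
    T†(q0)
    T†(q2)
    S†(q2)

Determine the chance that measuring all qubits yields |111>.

A full measurement returns |111> with probability 0.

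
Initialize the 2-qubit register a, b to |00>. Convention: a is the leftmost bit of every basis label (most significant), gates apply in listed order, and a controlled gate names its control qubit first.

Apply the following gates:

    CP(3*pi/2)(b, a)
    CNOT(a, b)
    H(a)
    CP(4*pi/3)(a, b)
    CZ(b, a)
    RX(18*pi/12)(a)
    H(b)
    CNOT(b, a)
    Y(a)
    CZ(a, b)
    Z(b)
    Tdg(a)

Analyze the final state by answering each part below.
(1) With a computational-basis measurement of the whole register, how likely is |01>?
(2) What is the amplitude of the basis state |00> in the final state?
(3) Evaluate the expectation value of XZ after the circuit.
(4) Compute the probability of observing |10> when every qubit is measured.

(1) A full measurement returns |01> with probability 1/4.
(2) The amplitude on |00> is sqrt(2)*(-1 + I)/4.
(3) The observable XZ averages to -sqrt(2)/2.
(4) The probability of measuring |10> is 1/4.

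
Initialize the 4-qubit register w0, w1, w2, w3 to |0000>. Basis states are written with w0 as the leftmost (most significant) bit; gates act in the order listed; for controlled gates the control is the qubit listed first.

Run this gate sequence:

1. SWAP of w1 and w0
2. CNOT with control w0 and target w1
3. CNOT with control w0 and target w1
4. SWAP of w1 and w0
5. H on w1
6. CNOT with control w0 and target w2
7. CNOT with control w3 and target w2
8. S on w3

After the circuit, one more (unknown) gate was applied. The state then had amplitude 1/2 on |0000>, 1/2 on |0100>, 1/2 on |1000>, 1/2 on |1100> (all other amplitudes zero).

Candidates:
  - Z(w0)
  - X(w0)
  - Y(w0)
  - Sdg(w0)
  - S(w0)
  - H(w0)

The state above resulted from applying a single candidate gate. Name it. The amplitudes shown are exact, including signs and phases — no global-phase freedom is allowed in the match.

The unique candidate consistent with the amplitudes is H(w0). Key observation: steps 1-4 multiply out to the identity, so the circuit reduces to the remaining gates.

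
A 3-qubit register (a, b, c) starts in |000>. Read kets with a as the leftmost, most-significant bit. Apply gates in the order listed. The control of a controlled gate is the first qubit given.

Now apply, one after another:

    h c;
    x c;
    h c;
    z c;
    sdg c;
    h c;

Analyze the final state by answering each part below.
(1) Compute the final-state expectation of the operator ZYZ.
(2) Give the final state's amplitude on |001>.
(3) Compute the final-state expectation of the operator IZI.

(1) In the final state, ZYZ has expectation 0.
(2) The final state's coefficient on |001> equals sqrt(2)/2.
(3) The observable IZI averages to 1.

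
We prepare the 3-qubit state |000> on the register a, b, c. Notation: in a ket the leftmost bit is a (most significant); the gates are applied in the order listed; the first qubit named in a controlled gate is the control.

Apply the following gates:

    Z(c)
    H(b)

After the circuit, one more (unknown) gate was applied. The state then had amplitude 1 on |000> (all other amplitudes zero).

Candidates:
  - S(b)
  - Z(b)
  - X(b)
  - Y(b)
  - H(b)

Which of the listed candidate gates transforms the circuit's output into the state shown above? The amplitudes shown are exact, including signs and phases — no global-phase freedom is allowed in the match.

The unique candidate consistent with the amplitudes is H(b).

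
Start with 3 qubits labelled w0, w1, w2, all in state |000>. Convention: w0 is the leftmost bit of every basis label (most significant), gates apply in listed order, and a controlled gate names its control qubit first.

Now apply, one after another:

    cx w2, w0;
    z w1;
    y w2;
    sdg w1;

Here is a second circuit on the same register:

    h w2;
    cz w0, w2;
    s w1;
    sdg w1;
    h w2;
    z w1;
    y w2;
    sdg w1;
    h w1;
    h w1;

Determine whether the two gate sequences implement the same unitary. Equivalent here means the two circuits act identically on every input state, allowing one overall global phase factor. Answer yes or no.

No: there is an input state on which the two circuits produce genuinely different outputs (not merely differing by a phase).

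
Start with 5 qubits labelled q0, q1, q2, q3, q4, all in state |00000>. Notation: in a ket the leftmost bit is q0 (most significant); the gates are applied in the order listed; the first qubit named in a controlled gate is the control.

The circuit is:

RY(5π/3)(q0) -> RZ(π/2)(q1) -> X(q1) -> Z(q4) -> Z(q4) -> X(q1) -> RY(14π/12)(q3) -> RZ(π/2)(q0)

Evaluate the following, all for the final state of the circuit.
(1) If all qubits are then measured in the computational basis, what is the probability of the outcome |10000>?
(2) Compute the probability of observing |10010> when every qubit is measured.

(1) A full measurement returns |10000> with probability 1/8 - sqrt(3)/16. Key observation: gates 3-6 undo each other exactly, leaving only the rest of the circuit to track.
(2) A full measurement returns |10010> with probability sqrt(3)/16 + 1/8.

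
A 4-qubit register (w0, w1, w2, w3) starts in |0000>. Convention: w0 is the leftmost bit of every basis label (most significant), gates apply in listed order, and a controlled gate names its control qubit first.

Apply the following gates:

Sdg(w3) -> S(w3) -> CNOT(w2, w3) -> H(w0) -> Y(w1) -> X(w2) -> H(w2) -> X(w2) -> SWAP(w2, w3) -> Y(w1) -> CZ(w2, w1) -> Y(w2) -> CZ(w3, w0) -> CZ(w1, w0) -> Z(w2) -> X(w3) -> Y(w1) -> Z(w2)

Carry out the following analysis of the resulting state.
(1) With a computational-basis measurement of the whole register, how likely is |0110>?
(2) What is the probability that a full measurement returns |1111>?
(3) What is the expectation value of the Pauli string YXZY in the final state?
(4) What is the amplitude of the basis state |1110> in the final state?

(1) Outcome |0110> occurs with probability 1/4.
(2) A full measurement returns |1111> with probability 1/4.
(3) The observable YXZY averages to 0.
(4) The amplitude on |1110> is 1/2.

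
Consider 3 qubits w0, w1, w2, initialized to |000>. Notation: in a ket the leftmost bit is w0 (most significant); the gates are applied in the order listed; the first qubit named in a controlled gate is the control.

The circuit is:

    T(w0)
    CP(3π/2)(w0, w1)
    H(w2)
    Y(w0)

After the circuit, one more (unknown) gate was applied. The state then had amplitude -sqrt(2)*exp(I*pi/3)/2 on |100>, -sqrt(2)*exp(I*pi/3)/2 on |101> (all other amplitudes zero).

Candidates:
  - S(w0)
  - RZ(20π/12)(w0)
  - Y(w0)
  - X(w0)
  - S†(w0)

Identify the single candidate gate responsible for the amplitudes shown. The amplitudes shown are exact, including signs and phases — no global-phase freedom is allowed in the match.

The applied gate was RZ(20π/12)(w0).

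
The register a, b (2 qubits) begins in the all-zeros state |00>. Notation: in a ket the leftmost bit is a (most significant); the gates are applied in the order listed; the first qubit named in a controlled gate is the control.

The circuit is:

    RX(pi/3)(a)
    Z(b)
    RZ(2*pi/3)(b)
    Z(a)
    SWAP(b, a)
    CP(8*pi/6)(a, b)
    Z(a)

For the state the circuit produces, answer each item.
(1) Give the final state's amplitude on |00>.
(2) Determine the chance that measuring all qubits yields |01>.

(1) |00> carries amplitude -sqrt(3)*exp(2*I*pi/3)/2 in the final state.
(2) The probability of measuring |01> is 1/4.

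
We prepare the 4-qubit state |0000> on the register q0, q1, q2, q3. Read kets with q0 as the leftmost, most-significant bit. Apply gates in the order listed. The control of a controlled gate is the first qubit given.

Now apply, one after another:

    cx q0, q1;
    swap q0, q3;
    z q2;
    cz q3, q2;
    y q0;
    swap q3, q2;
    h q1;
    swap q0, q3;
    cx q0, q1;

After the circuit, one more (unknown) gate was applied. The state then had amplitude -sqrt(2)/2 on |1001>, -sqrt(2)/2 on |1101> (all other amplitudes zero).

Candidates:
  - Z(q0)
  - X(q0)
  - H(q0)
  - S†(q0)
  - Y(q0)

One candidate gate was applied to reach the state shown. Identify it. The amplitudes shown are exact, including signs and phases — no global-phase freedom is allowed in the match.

It was Y(q0) that produced the state shown.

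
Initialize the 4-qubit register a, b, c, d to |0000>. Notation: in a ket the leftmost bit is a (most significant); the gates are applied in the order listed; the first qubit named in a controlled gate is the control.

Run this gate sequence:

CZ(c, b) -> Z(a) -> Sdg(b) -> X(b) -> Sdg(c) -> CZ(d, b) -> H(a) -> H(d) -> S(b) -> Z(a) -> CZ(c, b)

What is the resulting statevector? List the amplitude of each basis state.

The final amplitudes are I/2 on |0100>, I/2 on |0101>, -I/2 on |1100>, -I/2 on |1101>, and 0 on every other basis state.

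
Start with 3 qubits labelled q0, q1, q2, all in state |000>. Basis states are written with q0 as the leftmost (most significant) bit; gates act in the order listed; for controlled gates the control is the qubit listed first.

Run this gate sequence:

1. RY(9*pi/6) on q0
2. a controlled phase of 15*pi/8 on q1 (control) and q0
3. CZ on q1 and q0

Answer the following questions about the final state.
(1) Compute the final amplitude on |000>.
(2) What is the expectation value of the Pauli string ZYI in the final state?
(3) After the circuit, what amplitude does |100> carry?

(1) The amplitude on |000> is -sqrt(2)/2.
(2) The observable ZYI averages to 0.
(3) |100> carries amplitude sqrt(2)/2 in the final state.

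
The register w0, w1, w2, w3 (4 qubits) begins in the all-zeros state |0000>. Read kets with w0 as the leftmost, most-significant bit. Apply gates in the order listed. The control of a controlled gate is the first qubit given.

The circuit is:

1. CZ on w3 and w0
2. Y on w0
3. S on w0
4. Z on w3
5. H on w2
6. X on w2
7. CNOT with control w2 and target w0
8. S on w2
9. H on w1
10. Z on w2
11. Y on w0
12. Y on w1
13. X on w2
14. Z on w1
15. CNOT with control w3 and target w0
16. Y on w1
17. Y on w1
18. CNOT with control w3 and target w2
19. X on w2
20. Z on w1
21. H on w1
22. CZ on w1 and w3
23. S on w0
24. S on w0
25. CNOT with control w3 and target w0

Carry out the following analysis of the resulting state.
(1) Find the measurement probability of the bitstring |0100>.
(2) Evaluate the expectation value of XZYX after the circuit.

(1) Outcome |0100> occurs with probability 1/2.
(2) In the final state, XZYX has expectation 0.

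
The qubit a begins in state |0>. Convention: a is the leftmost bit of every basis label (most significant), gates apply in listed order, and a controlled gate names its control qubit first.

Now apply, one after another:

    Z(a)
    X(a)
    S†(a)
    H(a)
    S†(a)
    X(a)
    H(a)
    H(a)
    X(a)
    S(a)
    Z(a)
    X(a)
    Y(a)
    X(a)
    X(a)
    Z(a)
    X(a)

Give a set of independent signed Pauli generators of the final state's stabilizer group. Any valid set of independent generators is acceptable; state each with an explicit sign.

One valid set of independent stabilizer generators is +X (any independent generating set of the same group is equally correct).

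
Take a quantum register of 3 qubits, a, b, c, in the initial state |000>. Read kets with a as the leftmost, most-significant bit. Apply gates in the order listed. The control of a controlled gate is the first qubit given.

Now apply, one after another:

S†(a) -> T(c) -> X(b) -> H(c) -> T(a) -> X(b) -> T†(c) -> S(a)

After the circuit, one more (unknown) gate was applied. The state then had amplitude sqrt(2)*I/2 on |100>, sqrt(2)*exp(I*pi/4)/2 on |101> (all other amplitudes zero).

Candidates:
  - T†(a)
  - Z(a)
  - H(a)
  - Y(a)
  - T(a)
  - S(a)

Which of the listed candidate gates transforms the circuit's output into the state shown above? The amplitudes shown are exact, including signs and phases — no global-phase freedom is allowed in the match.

The unique candidate consistent with the amplitudes is Y(a).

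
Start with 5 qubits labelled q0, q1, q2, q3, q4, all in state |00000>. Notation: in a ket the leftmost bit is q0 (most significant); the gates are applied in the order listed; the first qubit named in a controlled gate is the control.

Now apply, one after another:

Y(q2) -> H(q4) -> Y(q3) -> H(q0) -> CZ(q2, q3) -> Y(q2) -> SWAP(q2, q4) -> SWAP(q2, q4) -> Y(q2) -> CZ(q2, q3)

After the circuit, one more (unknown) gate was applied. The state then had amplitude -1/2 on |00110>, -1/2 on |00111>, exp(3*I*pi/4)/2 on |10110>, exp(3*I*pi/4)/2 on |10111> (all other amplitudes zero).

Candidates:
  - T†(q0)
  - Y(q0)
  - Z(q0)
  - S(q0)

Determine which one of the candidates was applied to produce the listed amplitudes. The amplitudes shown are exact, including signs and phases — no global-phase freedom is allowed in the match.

The applied gate was T†(q0). Key observation: steps 5-10 multiply out to the identity, so the circuit reduces to the remaining gates.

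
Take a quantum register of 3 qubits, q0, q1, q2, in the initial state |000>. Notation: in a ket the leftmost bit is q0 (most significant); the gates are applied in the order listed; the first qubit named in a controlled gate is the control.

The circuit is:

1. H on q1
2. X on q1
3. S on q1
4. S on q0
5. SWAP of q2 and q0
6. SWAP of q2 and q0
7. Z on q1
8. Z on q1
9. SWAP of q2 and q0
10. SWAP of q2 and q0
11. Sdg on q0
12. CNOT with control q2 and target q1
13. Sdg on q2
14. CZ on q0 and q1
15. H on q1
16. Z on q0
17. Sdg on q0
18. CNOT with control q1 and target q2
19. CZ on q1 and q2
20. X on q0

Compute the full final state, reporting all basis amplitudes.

After the circuit, the state carries amplitude 1/2 + I/2 on |100>, -1/2 + I/2 on |111>, and 0 on every other basis state. Key observation: gates 4-11 undo each other exactly, leaving only the rest of the circuit to track.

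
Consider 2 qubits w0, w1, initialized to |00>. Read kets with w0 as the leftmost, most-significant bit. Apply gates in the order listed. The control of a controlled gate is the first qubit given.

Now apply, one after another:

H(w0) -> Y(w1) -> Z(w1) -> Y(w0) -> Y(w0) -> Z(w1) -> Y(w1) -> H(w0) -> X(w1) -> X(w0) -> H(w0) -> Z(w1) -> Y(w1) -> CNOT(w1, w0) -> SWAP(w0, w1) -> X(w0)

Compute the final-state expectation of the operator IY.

In the final state, IY has expectation 0. Key observation: the block from step 1 through step 8 cancels to the identity and can be dropped.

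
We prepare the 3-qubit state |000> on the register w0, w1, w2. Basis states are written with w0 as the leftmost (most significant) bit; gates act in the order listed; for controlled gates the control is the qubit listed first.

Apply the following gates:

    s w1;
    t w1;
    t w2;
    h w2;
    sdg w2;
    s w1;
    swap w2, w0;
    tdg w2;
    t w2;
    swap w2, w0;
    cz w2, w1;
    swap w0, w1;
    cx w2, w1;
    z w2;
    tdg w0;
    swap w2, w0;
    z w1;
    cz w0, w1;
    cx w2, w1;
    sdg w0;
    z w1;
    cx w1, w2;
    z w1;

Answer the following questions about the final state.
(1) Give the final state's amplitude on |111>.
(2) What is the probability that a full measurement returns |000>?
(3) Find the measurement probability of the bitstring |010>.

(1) |111> carries amplitude sqrt(2)/2 in the final state.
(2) A full measurement returns |000> with probability 1/2.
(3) A full measurement returns |010> with probability 0.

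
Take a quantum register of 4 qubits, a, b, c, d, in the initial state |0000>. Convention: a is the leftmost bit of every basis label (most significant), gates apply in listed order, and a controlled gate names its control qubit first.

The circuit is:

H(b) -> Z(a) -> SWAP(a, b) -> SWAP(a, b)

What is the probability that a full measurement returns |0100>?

The probability of measuring |0100> is 1/2.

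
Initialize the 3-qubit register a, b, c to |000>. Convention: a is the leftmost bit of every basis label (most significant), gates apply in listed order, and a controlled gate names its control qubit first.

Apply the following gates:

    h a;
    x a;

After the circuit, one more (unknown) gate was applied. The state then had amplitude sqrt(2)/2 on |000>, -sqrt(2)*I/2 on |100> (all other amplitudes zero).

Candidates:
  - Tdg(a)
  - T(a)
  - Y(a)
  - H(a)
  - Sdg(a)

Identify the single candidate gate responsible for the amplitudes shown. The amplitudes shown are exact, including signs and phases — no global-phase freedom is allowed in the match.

The unique candidate consistent with the amplitudes is Sdg(a).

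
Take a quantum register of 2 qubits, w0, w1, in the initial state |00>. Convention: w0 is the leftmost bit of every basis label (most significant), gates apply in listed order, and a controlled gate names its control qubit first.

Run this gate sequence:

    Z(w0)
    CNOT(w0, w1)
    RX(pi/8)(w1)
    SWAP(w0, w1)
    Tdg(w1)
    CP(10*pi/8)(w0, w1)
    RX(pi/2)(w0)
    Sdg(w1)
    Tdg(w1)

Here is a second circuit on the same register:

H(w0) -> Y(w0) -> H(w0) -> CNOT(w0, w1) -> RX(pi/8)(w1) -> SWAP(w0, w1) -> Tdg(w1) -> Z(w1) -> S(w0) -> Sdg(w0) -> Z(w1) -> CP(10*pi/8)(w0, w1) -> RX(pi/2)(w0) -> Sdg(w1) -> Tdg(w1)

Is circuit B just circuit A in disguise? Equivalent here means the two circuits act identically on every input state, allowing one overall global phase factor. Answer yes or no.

No — the two circuits implement different unitaries, even allowing a global phase.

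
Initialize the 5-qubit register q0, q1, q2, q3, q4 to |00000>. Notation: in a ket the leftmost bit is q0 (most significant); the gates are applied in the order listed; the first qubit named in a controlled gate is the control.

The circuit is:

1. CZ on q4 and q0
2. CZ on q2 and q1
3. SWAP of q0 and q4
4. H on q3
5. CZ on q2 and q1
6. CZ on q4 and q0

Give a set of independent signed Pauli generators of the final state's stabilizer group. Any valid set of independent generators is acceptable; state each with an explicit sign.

One valid set of independent stabilizer generators is +IIIXI, +ZIIII, +IZIII, +IIZII, +IIIIZ (any independent generating set of the same group is equally correct).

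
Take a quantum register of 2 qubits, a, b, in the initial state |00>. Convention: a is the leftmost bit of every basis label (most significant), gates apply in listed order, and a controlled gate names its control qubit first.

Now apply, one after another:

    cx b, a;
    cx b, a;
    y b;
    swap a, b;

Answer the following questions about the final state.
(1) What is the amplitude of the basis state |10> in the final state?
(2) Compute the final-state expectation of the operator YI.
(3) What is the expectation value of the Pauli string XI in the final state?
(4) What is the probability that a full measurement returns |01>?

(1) |10> carries amplitude I in the final state. Key observation: steps 1-2 multiply out to the identity, so the circuit reduces to the remaining gates.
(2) In the final state, YI has expectation 0.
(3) In the final state, XI has expectation 0.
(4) A full measurement returns |01> with probability 0.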